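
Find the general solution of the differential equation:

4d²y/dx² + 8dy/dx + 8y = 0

Characteristic equation: 4r² + 8r + 8 = 0
Divide by 4: r² + 2r + 2 = 0
Roots: r = -1 ± i (complex conjugates)
General solution: y = e^(-x)(C₁cos(x) + C₂sin(x))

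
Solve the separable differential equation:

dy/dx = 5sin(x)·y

Separating variables and integrating:
ln|y| = -5cos(x) + C

General solution: y = Ce^(-5cos(x))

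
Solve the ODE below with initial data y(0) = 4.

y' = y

General solution: y = Ce^x
Applying IC y(0) = 4:
Particular solution: y = 4e^x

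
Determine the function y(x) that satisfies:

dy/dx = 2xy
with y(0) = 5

General solution: y = Ce^(x²)
Applying IC y(0) = 5:
Particular solution: y = 5e^(x²)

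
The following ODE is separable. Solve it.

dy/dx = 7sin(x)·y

Separating variables and integrating:
ln|y| = -7cos(x) + C

General solution: y = Ce^(-7cos(x))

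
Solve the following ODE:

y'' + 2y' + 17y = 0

Characteristic equation: r² + 2r + 17 = 0
Roots: r = -1 ± 4i (complex conjugates)
General solution: y = e^(-x)(C₁cos(4x) + C₂sin(4x))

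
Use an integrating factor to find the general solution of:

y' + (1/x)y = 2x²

Using integrating factor method:

General solution: y = (1/2)x^3 + C/x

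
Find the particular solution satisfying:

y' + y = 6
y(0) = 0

General solution: y = 6 + Ce^(-x)
Applying y(0) = 0: C = 0 - 6 = -6
Particular solution: y = 6 - 6e^(-x)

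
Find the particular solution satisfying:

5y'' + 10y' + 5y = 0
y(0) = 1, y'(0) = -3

General solution: y = (C₁ + C₂x)e^(-x)
Repeated root r = -1
Applying ICs: C₁ = 1, C₂ = -2
Particular solution: y = (1 - 2x)e^(-x)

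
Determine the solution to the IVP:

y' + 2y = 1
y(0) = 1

General solution: y = 1/2 + Ce^(-2x)
Applying y(0) = 1: C = 1 - 1/2 = 1/2
Particular solution: y = 1/2 + (1/2)e^(-2x)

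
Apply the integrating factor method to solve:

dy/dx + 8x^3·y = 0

Using integrating factor method:

General solution: y = Ce^(-2x^4)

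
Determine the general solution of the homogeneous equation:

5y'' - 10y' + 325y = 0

Characteristic equation: 5r² - 10r + 325 = 0
Divide by 5: r² - 2r + 65 = 0
Roots: r = 1 ± 8i (complex conjugates)
General solution: y = e^x(C₁cos(8x) + C₂sin(8x))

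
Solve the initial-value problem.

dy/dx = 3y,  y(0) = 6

General solution: y = Ce^(3x)
Applying IC y(0) = 6:
Particular solution: y = 6e^(3x)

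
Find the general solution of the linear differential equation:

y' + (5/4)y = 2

Using integrating factor method:

General solution: y = 8/5 + Ce^(-5x/4)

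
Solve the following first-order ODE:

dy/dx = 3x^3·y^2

Separating variables and integrating:
-1/y = 3x^4/4 + C

General solution: y^-1 = (-3/4)x^4 + C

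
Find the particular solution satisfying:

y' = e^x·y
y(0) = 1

General solution: y = Ce^(e^x)
Applying IC y(0) = 1:
Particular solution: y = e^(e^x - 1)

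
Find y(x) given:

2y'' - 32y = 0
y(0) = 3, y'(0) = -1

General solution: y = C₁e^(4x) + C₂e^(-4x)
Applying ICs: C₁ = 11/8, C₂ = 13/8
Particular solution: y = (11/8)e^(4x) + (13/8)e^(-4x)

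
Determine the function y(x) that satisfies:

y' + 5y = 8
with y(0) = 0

General solution: y = 8/5 + Ce^(-5x)
Applying y(0) = 0: C = 0 - 8/5 = -8/5
Particular solution: y = 8/5 - (8/5)e^(-5x)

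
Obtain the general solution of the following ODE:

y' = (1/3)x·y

Separating variables and integrating:
ln|y| = x^2/6 + C

General solution: y = Ce^(x^2/6)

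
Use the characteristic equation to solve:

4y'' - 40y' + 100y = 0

Characteristic equation: 4r² - 40r + 100 = 0
Divide by 4: r² - 10r + 25 = 0
Factored: (r - 5)² = 0
Repeated root: r = 5
General solution: y = (C₁ + C₂x)e^(5x)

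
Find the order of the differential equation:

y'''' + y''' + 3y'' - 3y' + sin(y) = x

The order is 4 (highest derivative is of order 4).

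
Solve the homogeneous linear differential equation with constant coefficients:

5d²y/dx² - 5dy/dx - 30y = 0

Characteristic equation: 5r² - 5r - 30 = 0
Divide by 5: r² - r - 6 = 0
Roots: r = 3, -2 (distinct real)
General solution: y = C₁e^(3x) + C₂e^(-2x)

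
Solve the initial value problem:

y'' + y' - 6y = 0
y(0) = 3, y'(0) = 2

General solution: y = C₁e^(2x) + C₂e^(-3x)
Applying ICs: C₁ = 11/5, C₂ = 4/5
Particular solution: y = (11/5)e^(2x) + (4/5)e^(-3x)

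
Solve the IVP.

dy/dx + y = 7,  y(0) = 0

General solution: y = 7 + Ce^(-x)
Applying y(0) = 0: C = 0 - 7 = -7
Particular solution: y = 7 - 7e^(-x)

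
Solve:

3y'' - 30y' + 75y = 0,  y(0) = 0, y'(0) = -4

General solution: y = (C₁ + C₂x)e^(5x)
Repeated root r = 5
Applying ICs: C₁ = 0, C₂ = -4
Particular solution: y = -4xe^(5x)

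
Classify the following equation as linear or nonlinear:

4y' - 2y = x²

Linear (y and its derivatives appear to the first power only, no products of y terms)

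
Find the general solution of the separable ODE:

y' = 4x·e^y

Separating variables and integrating:
-e^(-y) = 2x² + C

General solution: y = -ln(C - 2x²)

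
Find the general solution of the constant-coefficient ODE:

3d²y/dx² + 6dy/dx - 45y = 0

Characteristic equation: 3r² + 6r - 45 = 0
Divide by 3: r² + 2r - 15 = 0
Roots: r = 3, -5 (distinct real)
General solution: y = C₁e^(3x) + C₂e^(-5x)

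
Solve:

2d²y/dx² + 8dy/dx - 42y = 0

Characteristic equation: 2r² + 8r - 42 = 0
Divide by 2: r² + 4r - 21 = 0
Roots: r = 3, -7 (distinct real)
General solution: y = C₁e^(3x) + C₂e^(-7x)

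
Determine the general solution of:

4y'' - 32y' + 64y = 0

Characteristic equation: 4r² - 32r + 64 = 0
Divide by 4: r² - 8r + 16 = 0
Factored: (r - 4)² = 0
Repeated root: r = 4
General solution: y = (C₁ + C₂x)e^(4x)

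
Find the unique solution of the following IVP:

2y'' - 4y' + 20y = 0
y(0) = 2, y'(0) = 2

General solution: y = e^x(C₁cos(3x) + C₂sin(3x))
Complex roots r = 1 ± 3i
Applying ICs: C₁ = 2, C₂ = 0
Particular solution: y = e^x(2cos(3x))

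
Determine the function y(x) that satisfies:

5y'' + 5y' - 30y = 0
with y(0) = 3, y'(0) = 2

General solution: y = C₁e^(2x) + C₂e^(-3x)
Applying ICs: C₁ = 11/5, C₂ = 4/5
Particular solution: y = (11/5)e^(2x) + (4/5)e^(-3x)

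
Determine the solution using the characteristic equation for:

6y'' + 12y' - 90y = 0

Characteristic equation: 6r² + 12r - 90 = 0
Divide by 6: r² + 2r - 15 = 0
Roots: r = 3, -5 (distinct real)
General solution: y = C₁e^(3x) + C₂e^(-5x)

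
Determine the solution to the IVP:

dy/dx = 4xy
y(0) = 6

General solution: y = Ce^(2x²)
Applying IC y(0) = 6:
Particular solution: y = 6e^(2x²)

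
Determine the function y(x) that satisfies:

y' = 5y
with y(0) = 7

General solution: y = Ce^(5x)
Applying IC y(0) = 7:
Particular solution: y = 7e^(5x)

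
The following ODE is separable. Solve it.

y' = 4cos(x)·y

Separating variables and integrating:
ln|y| = 4sin(x) + C

General solution: y = Ce^(4sin(x))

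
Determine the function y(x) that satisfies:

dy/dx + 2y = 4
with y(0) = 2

General solution: y = 2 + Ce^(-2x)
Applying y(0) = 2: C = 2 - 2 = 0
Particular solution: y = 2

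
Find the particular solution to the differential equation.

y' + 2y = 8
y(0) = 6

General solution: y = 4 + Ce^(-2x)
Applying y(0) = 6: C = 6 - 4 = 2
Particular solution: y = 4 + 2e^(-2x)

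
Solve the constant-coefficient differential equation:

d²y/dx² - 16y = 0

Characteristic equation: r² - 16 = 0
Roots: r = 4, -4 (distinct real)
General solution: y = C₁e^(4x) + C₂e^(-4x)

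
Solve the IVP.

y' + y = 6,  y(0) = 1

General solution: y = 6 + Ce^(-x)
Applying y(0) = 1: C = 1 - 6 = -5
Particular solution: y = 6 - 5e^(-x)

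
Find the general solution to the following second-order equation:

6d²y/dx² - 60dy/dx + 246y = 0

Characteristic equation: 6r² - 60r + 246 = 0
Divide by 6: r² - 10r + 41 = 0
Roots: r = 5 ± 4i (complex conjugates)
General solution: y = e^(5x)(C₁cos(4x) + C₂sin(4x))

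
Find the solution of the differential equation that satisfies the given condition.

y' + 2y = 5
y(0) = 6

General solution: y = 5/2 + Ce^(-2x)
Applying y(0) = 6: C = 6 - 5/2 = 7/2
Particular solution: y = 5/2 + (7/2)e^(-2x)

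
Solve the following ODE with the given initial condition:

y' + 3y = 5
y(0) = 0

General solution: y = 5/3 + Ce^(-3x)
Applying y(0) = 0: C = 0 - 5/3 = -5/3
Particular solution: y = 5/3 - (5/3)e^(-3x)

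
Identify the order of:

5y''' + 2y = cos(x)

The order is 3 (highest derivative is of order 3).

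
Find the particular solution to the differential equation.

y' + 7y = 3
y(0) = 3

General solution: y = 3/7 + Ce^(-7x)
Applying y(0) = 3: C = 3 - 3/7 = 18/7
Particular solution: y = 3/7 + (18/7)e^(-7x)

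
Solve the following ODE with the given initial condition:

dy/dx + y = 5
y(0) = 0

General solution: y = 5 + Ce^(-x)
Applying y(0) = 0: C = 0 - 5 = -5
Particular solution: y = 5 - 5e^(-x)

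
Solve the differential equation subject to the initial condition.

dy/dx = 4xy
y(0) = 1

General solution: y = Ce^(2x²)
Applying IC y(0) = 1:
Particular solution: y = e^(2x²)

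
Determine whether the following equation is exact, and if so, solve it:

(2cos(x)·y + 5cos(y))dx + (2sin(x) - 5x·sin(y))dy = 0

Verify exactness: ∂M/∂y = ∂N/∂x ✓
Find F(x,y) such that ∂F/∂x = M, ∂F/∂y = N
Solution: 2sin(x)·y + 5x·cos(y) = C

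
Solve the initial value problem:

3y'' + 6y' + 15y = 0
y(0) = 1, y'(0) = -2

General solution: y = e^(-x)(C₁cos(2x) + C₂sin(2x))
Complex roots r = -1 ± 2i
Applying ICs: C₁ = 1, C₂ = -1/2
Particular solution: y = e^(-x)(cos(2x) - (1/2)sin(2x))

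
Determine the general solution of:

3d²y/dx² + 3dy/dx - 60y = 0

Characteristic equation: 3r² + 3r - 60 = 0
Divide by 3: r² + r - 20 = 0
Roots: r = 4, -5 (distinct real)
General solution: y = C₁e^(4x) + C₂e^(-5x)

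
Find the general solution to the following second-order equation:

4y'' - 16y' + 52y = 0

Characteristic equation: 4r² - 16r + 52 = 0
Divide by 4: r² - 4r + 13 = 0
Roots: r = 2 ± 3i (complex conjugates)
General solution: y = e^(2x)(C₁cos(3x) + C₂sin(3x))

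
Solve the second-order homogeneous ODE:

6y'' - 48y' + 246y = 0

Characteristic equation: 6r² - 48r + 246 = 0
Divide by 6: r² - 8r + 41 = 0
Roots: r = 4 ± 5i (complex conjugates)
General solution: y = e^(4x)(C₁cos(5x) + C₂sin(5x))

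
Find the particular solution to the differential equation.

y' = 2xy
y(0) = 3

General solution: y = Ce^(x²)
Applying IC y(0) = 3:
Particular solution: y = 3e^(x²)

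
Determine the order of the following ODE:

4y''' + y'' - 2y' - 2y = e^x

The order is 3 (highest derivative is of order 3).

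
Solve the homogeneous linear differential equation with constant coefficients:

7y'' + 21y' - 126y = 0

Characteristic equation: 7r² + 21r - 126 = 0
Divide by 7: r² + 3r - 18 = 0
Roots: r = 3, -6 (distinct real)
General solution: y = C₁e^(3x) + C₂e^(-6x)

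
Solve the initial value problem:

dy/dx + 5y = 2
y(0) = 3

General solution: y = 2/5 + Ce^(-5x)
Applying y(0) = 3: C = 3 - 2/5 = 13/5
Particular solution: y = 2/5 + (13/5)e^(-5x)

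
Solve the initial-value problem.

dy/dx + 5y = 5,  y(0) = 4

General solution: y = 1 + Ce^(-5x)
Applying y(0) = 4: C = 4 - 1 = 3
Particular solution: y = 1 + 3e^(-5x)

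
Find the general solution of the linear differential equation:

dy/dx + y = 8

Using integrating factor method:

General solution: y = 8 + Ce^(-x)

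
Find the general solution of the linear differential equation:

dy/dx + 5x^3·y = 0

Using integrating factor method:

General solution: y = Ce^(-5x^4/4)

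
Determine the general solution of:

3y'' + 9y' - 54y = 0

Characteristic equation: 3r² + 9r - 54 = 0
Divide by 3: r² + 3r - 18 = 0
Roots: r = 3, -6 (distinct real)
General solution: y = C₁e^(3x) + C₂e^(-6x)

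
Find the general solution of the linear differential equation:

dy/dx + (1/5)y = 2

Using integrating factor method:

General solution: y = 10 + Ce^(-x/5)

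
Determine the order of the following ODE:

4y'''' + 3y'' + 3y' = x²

The order is 4 (highest derivative is of order 4).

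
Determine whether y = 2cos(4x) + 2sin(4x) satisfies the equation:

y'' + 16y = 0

Verification:
y'' = -32cos(4x) - 32sin(4x)
y'' + 16y = 0 ✓

Yes, it is a solution.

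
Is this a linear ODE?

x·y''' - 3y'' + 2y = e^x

Yes. Linear (y and its derivatives appear to the first power only, no products of y terms)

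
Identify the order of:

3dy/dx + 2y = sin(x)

The order is 1 (highest derivative is of order 1).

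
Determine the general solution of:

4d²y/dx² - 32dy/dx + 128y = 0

Characteristic equation: 4r² - 32r + 128 = 0
Divide by 4: r² - 8r + 32 = 0
Roots: r = 4 ± 4i (complex conjugates)
General solution: y = e^(4x)(C₁cos(4x) + C₂sin(4x))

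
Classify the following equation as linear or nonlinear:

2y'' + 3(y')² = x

Nonlinear ((y')² term)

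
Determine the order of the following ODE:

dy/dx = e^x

The order is 1 (highest derivative is of order 1).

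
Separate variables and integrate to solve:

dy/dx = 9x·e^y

Separating variables and integrating:
-e^(-y) = 9x²/2 + C

General solution: y = -ln(C - 9x²/2)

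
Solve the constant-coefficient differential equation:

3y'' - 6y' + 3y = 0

Characteristic equation: 3r² - 6r + 3 = 0
Divide by 3: r² - 2r + 1 = 0
Factored: (r - 1)² = 0
Repeated root: r = 1
General solution: y = (C₁ + C₂x)e^x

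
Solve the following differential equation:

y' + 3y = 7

Using integrating factor method:

General solution: y = 7/3 + Ce^(-3x)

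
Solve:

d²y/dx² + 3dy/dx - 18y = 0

Characteristic equation: r² + 3r - 18 = 0
Roots: r = 3, -6 (distinct real)
General solution: y = C₁e^(3x) + C₂e^(-6x)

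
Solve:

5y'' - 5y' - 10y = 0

Characteristic equation: 5r² - 5r - 10 = 0
Divide by 5: r² - r - 2 = 0
Roots: r = 2, -1 (distinct real)
General solution: y = C₁e^(2x) + C₂e^(-x)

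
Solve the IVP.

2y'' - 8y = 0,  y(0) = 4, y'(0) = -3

General solution: y = C₁e^(2x) + C₂e^(-2x)
Applying ICs: C₁ = 5/4, C₂ = 11/4
Particular solution: y = (5/4)e^(2x) + (11/4)e^(-2x)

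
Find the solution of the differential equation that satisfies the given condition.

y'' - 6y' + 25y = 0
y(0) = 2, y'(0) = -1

General solution: y = e^(3x)(C₁cos(4x) + C₂sin(4x))
Complex roots r = 3 ± 4i
Applying ICs: C₁ = 2, C₂ = -7/4
Particular solution: y = e^(3x)(2cos(4x) - (7/4)sin(4x))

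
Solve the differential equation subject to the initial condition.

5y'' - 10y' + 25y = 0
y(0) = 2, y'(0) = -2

General solution: y = e^x(C₁cos(2x) + C₂sin(2x))
Complex roots r = 1 ± 2i
Applying ICs: C₁ = 2, C₂ = -2
Particular solution: y = e^x(2cos(2x) - 2sin(2x))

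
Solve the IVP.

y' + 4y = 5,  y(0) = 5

General solution: y = 5/4 + Ce^(-4x)
Applying y(0) = 5: C = 5 - 5/4 = 15/4
Particular solution: y = 5/4 + (15/4)e^(-4x)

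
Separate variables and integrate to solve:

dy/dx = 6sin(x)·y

Separating variables and integrating:
ln|y| = -6cos(x) + C

General solution: y = Ce^(-6cos(x))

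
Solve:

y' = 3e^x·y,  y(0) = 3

General solution: y = Ce^(3e^x)
Applying IC y(0) = 3:
Particular solution: y = 3e^(3(e^x - 1))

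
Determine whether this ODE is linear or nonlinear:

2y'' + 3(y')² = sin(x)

Nonlinear ((y')² term)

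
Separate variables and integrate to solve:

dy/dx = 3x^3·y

Separating variables and integrating:
ln|y| = 3x^4/4 + C

General solution: y = Ce^(3x^4/4)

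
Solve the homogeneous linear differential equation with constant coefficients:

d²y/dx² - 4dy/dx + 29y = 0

Characteristic equation: r² - 4r + 29 = 0
Roots: r = 2 ± 5i (complex conjugates)
General solution: y = e^(2x)(C₁cos(5x) + C₂sin(5x))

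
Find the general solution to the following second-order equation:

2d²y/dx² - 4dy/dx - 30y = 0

Characteristic equation: 2r² - 4r - 30 = 0
Divide by 2: r² - 2r - 15 = 0
Roots: r = 5, -3 (distinct real)
General solution: y = C₁e^(5x) + C₂e^(-3x)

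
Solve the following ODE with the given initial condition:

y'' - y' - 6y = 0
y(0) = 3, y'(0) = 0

General solution: y = C₁e^(3x) + C₂e^(-2x)
Applying ICs: C₁ = 6/5, C₂ = 9/5
Particular solution: y = (6/5)e^(3x) + (9/5)e^(-2x)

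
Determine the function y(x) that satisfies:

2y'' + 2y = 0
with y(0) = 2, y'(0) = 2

General solution: y = C₁cos(x) + C₂sin(x)
Complex roots r = ±i
Applying ICs: C₁ = 2, C₂ = 2
Particular solution: y = 2cos(x) + 2sin(x)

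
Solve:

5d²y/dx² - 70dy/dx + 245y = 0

Characteristic equation: 5r² - 70r + 245 = 0
Divide by 5: r² - 14r + 49 = 0
Factored: (r - 7)² = 0
Repeated root: r = 7
General solution: y = (C₁ + C₂x)e^(7x)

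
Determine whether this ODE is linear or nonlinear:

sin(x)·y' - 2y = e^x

Linear (y and its derivatives appear to the first power only, no products of y terms)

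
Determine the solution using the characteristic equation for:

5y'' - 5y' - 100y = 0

Characteristic equation: 5r² - 5r - 100 = 0
Divide by 5: r² - r - 20 = 0
Roots: r = 5, -4 (distinct real)
General solution: y = C₁e^(5x) + C₂e^(-4x)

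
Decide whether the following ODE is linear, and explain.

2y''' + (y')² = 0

Nonlinear ((y')² term)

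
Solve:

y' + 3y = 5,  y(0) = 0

General solution: y = 5/3 + Ce^(-3x)
Applying y(0) = 0: C = 0 - 5/3 = -5/3
Particular solution: y = 5/3 - (5/3)e^(-3x)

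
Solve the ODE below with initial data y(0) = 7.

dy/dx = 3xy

General solution: y = Ce^(3x²/2)
Applying IC y(0) = 7:
Particular solution: y = 7e^(3x²/2)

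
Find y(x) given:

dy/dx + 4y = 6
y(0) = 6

General solution: y = 3/2 + Ce^(-4x)
Applying y(0) = 6: C = 6 - 3/2 = 9/2
Particular solution: y = 3/2 + (9/2)e^(-4x)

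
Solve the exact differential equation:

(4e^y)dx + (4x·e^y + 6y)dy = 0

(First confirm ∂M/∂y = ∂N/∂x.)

Verify exactness: ∂M/∂y = ∂N/∂x ✓
Find F(x,y) such that ∂F/∂x = M, ∂F/∂y = N
Solution: 4x·e^y + 3y² = C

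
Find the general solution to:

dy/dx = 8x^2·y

Separating variables and integrating:
ln|y| = 8x^3/3 + C

General solution: y = Ce^(8x^3/3)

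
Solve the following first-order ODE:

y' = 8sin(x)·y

Separating variables and integrating:
ln|y| = -8cos(x) + C

General solution: y = Ce^(-8cos(x))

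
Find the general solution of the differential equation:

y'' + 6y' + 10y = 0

Characteristic equation: r² + 6r + 10 = 0
Roots: r = -3 ± i (complex conjugates)
General solution: y = e^(-3x)(C₁cos(x) + C₂sin(x))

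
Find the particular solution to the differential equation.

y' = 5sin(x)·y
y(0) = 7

General solution: y = Ce^(-5cos(x))
Applying IC y(0) = 7:
Particular solution: y = 7e^(5(1-cos(x)))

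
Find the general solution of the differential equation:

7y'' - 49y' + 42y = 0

Characteristic equation: 7r² - 49r + 42 = 0
Divide by 7: r² - 7r + 6 = 0
Roots: r = 6, 1 (distinct real)
General solution: y = C₁e^(6x) + C₂e^x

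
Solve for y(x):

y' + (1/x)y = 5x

Using integrating factor method:

General solution: y = (5/3)x^2 + C/x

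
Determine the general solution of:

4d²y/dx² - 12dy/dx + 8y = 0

Characteristic equation: 4r² - 12r + 8 = 0
Divide by 4: r² - 3r + 2 = 0
Roots: r = 1, 2 (distinct real)
General solution: y = C₁e^x + C₂e^(2x)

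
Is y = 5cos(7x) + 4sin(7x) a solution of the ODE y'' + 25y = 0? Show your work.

Verification:
y'' = -245cos(7x) - 196sin(7x)
y'' + 25y ≠ 0 (frequency mismatch: got 49 instead of 25)

No, it is not a solution.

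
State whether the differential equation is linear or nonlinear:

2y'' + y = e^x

Linear (y and its derivatives appear to the first power only, no products of y terms)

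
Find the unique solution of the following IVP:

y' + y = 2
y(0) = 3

General solution: y = 2 + Ce^(-x)
Applying y(0) = 3: C = 3 - 2 = 1
Particular solution: y = 2 + e^(-x)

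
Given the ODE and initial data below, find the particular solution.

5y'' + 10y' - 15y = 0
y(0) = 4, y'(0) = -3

General solution: y = C₁e^x + C₂e^(-3x)
Applying ICs: C₁ = 9/4, C₂ = 7/4
Particular solution: y = (9/4)e^x + (7/4)e^(-3x)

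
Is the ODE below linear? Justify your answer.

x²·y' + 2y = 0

Yes. Linear (y and its derivatives appear to the first power only, no products of y terms)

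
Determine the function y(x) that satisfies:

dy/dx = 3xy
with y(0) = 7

General solution: y = Ce^(3x²/2)
Applying IC y(0) = 7:
Particular solution: y = 7e^(3x²/2)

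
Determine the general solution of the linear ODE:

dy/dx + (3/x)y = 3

Using integrating factor method:

General solution: y = (3/4)x + Cx^(-3)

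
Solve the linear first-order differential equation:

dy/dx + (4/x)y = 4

Using integrating factor method:

General solution: y = (4/5)x + Cx^(-4)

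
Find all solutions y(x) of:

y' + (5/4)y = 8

Using integrating factor method:

General solution: y = 32/5 + Ce^(-5x/4)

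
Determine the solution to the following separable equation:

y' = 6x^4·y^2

Separating variables and integrating:
-1/y = 6x^5/5 + C

General solution: y^-1 = (-6/5)x^5 + C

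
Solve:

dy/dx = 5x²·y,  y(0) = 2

General solution: y = Ce^(5x³/3)
Applying IC y(0) = 2:
Particular solution: y = 2e^(5x³/3)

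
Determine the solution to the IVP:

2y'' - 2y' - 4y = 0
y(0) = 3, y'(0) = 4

General solution: y = C₁e^(2x) + C₂e^(-x)
Applying ICs: C₁ = 7/3, C₂ = 2/3
Particular solution: y = (7/3)e^(2x) + (2/3)e^(-x)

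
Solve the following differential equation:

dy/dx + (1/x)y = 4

Using integrating factor method:

General solution: y = 2x + C/x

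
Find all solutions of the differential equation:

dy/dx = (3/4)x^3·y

Separating variables and integrating:
ln|y| = 3x^4/16 + C

General solution: y = Ce^(3x^4/16)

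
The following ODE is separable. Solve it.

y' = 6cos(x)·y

Separating variables and integrating:
ln|y| = 6sin(x) + C

General solution: y = Ce^(6sin(x))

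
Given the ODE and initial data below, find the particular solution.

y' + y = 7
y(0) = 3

General solution: y = 7 + Ce^(-x)
Applying y(0) = 3: C = 3 - 7 = -4
Particular solution: y = 7 - 4e^(-x)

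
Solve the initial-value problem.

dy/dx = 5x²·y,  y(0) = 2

General solution: y = Ce^(5x³/3)
Applying IC y(0) = 2:
Particular solution: y = 2e^(5x³/3)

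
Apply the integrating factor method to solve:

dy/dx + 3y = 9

Using integrating factor method:

General solution: y = 3 + Ce^(-3x)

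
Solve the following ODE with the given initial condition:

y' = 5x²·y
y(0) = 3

General solution: y = Ce^(5x³/3)
Applying IC y(0) = 3:
Particular solution: y = 3e^(5x³/3)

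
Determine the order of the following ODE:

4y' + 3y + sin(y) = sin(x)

The order is 1 (highest derivative is of order 1).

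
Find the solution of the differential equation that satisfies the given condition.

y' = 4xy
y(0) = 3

General solution: y = Ce^(2x²)
Applying IC y(0) = 3:
Particular solution: y = 3e^(2x²)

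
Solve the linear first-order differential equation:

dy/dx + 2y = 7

Using integrating factor method:

General solution: y = 7/2 + Ce^(-2x)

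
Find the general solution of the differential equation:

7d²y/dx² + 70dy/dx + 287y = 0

Characteristic equation: 7r² + 70r + 287 = 0
Divide by 7: r² + 10r + 41 = 0
Roots: r = -5 ± 4i (complex conjugates)
General solution: y = e^(-5x)(C₁cos(4x) + C₂sin(4x))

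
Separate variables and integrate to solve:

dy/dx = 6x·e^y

Separating variables and integrating:
-e^(-y) = 3x² + C

General solution: y = -ln(C - 3x²)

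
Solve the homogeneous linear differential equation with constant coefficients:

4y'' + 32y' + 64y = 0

Characteristic equation: 4r² + 32r + 64 = 0
Divide by 4: r² + 8r + 16 = 0
Factored: (r + 4)² = 0
Repeated root: r = -4
General solution: y = (C₁ + C₂x)e^(-4x)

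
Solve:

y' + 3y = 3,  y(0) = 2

General solution: y = 1 + Ce^(-3x)
Applying y(0) = 2: C = 2 - 1 = 1
Particular solution: y = 1 + e^(-3x)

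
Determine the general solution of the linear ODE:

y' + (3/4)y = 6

Using integrating factor method:

General solution: y = 8 + Ce^(-3x/4)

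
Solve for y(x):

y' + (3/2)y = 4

Using integrating factor method:

General solution: y = 8/3 + Ce^(-3x/2)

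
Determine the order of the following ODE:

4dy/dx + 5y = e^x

The order is 1 (highest derivative is of order 1).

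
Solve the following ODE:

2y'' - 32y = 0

Characteristic equation: 2r² - 32 = 0
Divide by 2: r² - 16 = 0
Roots: r = 4, -4 (distinct real)
General solution: y = C₁e^(4x) + C₂e^(-4x)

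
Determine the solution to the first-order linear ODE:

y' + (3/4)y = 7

Using integrating factor method:

General solution: y = 28/3 + Ce^(-3x/4)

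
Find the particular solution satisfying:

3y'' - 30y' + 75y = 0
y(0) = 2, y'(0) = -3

General solution: y = (C₁ + C₂x)e^(5x)
Repeated root r = 5
Applying ICs: C₁ = 2, C₂ = -13
Particular solution: y = (2 - 13x)e^(5x)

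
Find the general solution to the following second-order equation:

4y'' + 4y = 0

Characteristic equation: 4r² + 4 = 0
Divide by 4: r² + 1 = 0
Roots: r = ±i (complex conjugates)
General solution: y = C₁cos(x) + C₂sin(x)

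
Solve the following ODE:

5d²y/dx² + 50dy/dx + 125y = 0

Characteristic equation: 5r² + 50r + 125 = 0
Divide by 5: r² + 10r + 25 = 0
Factored: (r + 5)² = 0
Repeated root: r = -5
General solution: y = (C₁ + C₂x)e^(-5x)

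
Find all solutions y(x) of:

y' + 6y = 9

Using integrating factor method:

General solution: y = 3/2 + Ce^(-6x)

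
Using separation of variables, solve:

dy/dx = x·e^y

Separating variables and integrating:
-e^(-y) = x²/2 + C

General solution: y = -ln(C - x²/2)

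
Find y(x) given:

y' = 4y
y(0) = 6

General solution: y = Ce^(4x)
Applying IC y(0) = 6:
Particular solution: y = 6e^(4x)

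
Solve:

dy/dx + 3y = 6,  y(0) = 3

General solution: y = 2 + Ce^(-3x)
Applying y(0) = 3: C = 3 - 2 = 1
Particular solution: y = 2 + e^(-3x)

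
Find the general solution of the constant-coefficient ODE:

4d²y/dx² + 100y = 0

Characteristic equation: 4r² + 100 = 0
Divide by 4: r² + 25 = 0
Roots: r = ±5i (complex conjugates)
General solution: y = C₁cos(5x) + C₂sin(5x)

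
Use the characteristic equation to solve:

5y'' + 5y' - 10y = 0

Characteristic equation: 5r² + 5r - 10 = 0
Divide by 5: r² + r - 2 = 0
Roots: r = 1, -2 (distinct real)
General solution: y = C₁e^x + C₂e^(-2x)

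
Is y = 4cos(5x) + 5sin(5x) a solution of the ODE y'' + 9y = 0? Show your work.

Verification:
y'' = -100cos(5x) - 125sin(5x)
y'' + 9y ≠ 0 (frequency mismatch: got 25 instead of 9)

No, it is not a solution.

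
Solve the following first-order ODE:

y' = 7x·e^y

Separating variables and integrating:
-e^(-y) = 7x²/2 + C

General solution: y = -ln(C - 7x²/2)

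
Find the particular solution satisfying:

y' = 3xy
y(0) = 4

General solution: y = Ce^(3x²/2)
Applying IC y(0) = 4:
Particular solution: y = 4e^(3x²/2)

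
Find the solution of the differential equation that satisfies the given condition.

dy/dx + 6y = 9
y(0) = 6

General solution: y = 3/2 + Ce^(-6x)
Applying y(0) = 6: C = 6 - 3/2 = 9/2
Particular solution: y = 3/2 + (9/2)e^(-6x)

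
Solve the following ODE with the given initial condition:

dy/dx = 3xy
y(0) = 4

General solution: y = Ce^(3x²/2)
Applying IC y(0) = 4:
Particular solution: y = 4e^(3x²/2)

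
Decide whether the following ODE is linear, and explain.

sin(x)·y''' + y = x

Linear (y and its derivatives appear to the first power only, no products of y terms)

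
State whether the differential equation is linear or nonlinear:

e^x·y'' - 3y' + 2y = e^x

Linear (y and its derivatives appear to the first power only, no products of y terms)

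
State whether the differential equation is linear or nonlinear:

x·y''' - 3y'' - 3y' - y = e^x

Linear (y and its derivatives appear to the first power only, no products of y terms)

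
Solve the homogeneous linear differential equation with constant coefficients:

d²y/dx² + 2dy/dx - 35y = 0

Characteristic equation: r² + 2r - 35 = 0
Roots: r = 5, -7 (distinct real)
General solution: y = C₁e^(5x) + C₂e^(-7x)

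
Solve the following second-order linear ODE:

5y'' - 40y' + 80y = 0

Characteristic equation: 5r² - 40r + 80 = 0
Divide by 5: r² - 8r + 16 = 0
Factored: (r - 4)² = 0
Repeated root: r = 4
General solution: y = (C₁ + C₂x)e^(4x)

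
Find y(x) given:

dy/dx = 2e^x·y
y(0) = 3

General solution: y = Ce^(2e^x)
Applying IC y(0) = 3:
Particular solution: y = 3e^(2(e^x - 1))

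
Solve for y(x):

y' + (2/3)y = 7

Using integrating factor method:

General solution: y = 21/2 + Ce^(-2x/3)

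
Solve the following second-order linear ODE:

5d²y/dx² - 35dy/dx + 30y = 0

Characteristic equation: 5r² - 35r + 30 = 0
Divide by 5: r² - 7r + 6 = 0
Roots: r = 1, 6 (distinct real)
General solution: y = C₁e^x + C₂e^(6x)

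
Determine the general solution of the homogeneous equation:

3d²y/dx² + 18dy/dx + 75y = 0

Characteristic equation: 3r² + 18r + 75 = 0
Divide by 3: r² + 6r + 25 = 0
Roots: r = -3 ± 4i (complex conjugates)
General solution: y = e^(-3x)(C₁cos(4x) + C₂sin(4x))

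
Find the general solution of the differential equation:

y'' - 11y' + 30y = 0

Characteristic equation: r² - 11r + 30 = 0
Roots: r = 6, 5 (distinct real)
General solution: y = C₁e^(6x) + C₂e^(5x)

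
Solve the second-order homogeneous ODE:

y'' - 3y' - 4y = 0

Characteristic equation: r² - 3r - 4 = 0
Roots: r = 4, -1 (distinct real)
General solution: y = C₁e^(4x) + C₂e^(-x)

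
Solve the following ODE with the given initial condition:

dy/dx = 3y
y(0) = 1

General solution: y = Ce^(3x)
Applying IC y(0) = 1:
Particular solution: y = e^(3x)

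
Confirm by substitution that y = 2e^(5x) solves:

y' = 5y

Verification:
y = 2e^(5x)
y' = 10e^(5x)
5y = 10e^(5x)
y' = 5y ✓

Yes, it is a solution.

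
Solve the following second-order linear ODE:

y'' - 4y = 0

Characteristic equation: r² - 4 = 0
Roots: r = 2, -2 (distinct real)
General solution: y = C₁e^(2x) + C₂e^(-2x)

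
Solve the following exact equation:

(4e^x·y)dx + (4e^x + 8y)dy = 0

Verify exactness: ∂M/∂y = ∂N/∂x ✓
Find F(x,y) such that ∂F/∂x = M, ∂F/∂y = N
Solution: 4e^x·y + 4y² = C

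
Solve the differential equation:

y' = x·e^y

Separating variables and integrating:
-e^(-y) = x²/2 + C

General solution: y = -ln(C - x²/2)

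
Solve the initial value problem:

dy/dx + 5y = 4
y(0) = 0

General solution: y = 4/5 + Ce^(-5x)
Applying y(0) = 0: C = 0 - 4/5 = -4/5
Particular solution: y = 4/5 - (4/5)e^(-5x)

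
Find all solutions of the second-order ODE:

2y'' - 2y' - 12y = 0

Characteristic equation: 2r² - 2r - 12 = 0
Divide by 2: r² - r - 6 = 0
Roots: r = 3, -2 (distinct real)
General solution: y = C₁e^(3x) + C₂e^(-2x)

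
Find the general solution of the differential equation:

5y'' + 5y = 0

Characteristic equation: 5r² + 5 = 0
Divide by 5: r² + 1 = 0
Roots: r = ±i (complex conjugates)
General solution: y = C₁cos(x) + C₂sin(x)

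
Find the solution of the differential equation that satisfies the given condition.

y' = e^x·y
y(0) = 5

General solution: y = Ce^(e^x)
Applying IC y(0) = 5:
Particular solution: y = 5e^(e^x - 1)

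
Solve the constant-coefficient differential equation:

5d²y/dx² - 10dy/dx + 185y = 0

Characteristic equation: 5r² - 10r + 185 = 0
Divide by 5: r² - 2r + 37 = 0
Roots: r = 1 ± 6i (complex conjugates)
General solution: y = e^x(C₁cos(6x) + C₂sin(6x))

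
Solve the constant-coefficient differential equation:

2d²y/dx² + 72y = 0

Characteristic equation: 2r² + 72 = 0
Divide by 2: r² + 36 = 0
Roots: r = ±6i (complex conjugates)
General solution: y = C₁cos(6x) + C₂sin(6x)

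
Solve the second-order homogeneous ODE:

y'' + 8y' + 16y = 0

Characteristic equation: r² + 8r + 16 = 0
Factored: (r + 4)² = 0
Repeated root: r = -4
General solution: y = (C₁ + C₂x)e^(-4x)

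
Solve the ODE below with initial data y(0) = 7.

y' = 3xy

General solution: y = Ce^(3x²/2)
Applying IC y(0) = 7:
Particular solution: y = 7e^(3x²/2)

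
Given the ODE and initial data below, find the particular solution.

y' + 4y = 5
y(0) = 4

General solution: y = 5/4 + Ce^(-4x)
Applying y(0) = 4: C = 4 - 5/4 = 11/4
Particular solution: y = 5/4 + (11/4)e^(-4x)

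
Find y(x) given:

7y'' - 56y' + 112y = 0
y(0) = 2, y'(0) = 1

General solution: y = (C₁ + C₂x)e^(4x)
Repeated root r = 4
Applying ICs: C₁ = 2, C₂ = -7
Particular solution: y = (2 - 7x)e^(4x)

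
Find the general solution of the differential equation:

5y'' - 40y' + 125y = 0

Characteristic equation: 5r² - 40r + 125 = 0
Divide by 5: r² - 8r + 25 = 0
Roots: r = 4 ± 3i (complex conjugates)
General solution: y = e^(4x)(C₁cos(3x) + C₂sin(3x))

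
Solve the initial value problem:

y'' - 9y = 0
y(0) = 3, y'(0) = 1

General solution: y = C₁e^(3x) + C₂e^(-3x)
Applying ICs: C₁ = 5/3, C₂ = 4/3
Particular solution: y = (5/3)e^(3x) + (4/3)e^(-3x)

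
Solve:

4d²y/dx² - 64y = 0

Characteristic equation: 4r² - 64 = 0
Divide by 4: r² - 16 = 0
Roots: r = 4, -4 (distinct real)
General solution: y = C₁e^(4x) + C₂e^(-4x)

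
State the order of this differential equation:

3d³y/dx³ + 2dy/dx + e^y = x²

The order is 3 (highest derivative is of order 3).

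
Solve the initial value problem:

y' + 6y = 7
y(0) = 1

General solution: y = 7/6 + Ce^(-6x)
Applying y(0) = 1: C = 1 - 7/6 = -1/6
Particular solution: y = 7/6 - (1/6)e^(-6x)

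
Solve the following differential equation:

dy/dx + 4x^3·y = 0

Using integrating factor method:

General solution: y = Ce^(-x^4)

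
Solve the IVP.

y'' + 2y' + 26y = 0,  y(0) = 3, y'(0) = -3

General solution: y = e^(-x)(C₁cos(5x) + C₂sin(5x))
Complex roots r = -1 ± 5i
Applying ICs: C₁ = 3, C₂ = 0
Particular solution: y = e^(-x)(3cos(5x))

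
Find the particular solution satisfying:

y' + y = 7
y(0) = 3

General solution: y = 7 + Ce^(-x)
Applying y(0) = 3: C = 3 - 7 = -4
Particular solution: y = 7 - 4e^(-x)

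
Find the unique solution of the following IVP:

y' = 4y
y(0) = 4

General solution: y = Ce^(4x)
Applying IC y(0) = 4:
Particular solution: y = 4e^(4x)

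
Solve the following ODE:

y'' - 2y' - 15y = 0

Characteristic equation: r² - 2r - 15 = 0
Roots: r = 5, -3 (distinct real)
General solution: y = C₁e^(5x) + C₂e^(-3x)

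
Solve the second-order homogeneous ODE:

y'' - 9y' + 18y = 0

Characteristic equation: r² - 9r + 18 = 0
Roots: r = 6, 3 (distinct real)
General solution: y = C₁e^(6x) + C₂e^(3x)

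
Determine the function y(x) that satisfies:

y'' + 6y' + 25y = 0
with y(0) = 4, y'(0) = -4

General solution: y = e^(-3x)(C₁cos(4x) + C₂sin(4x))
Complex roots r = -3 ± 4i
Applying ICs: C₁ = 4, C₂ = 2
Particular solution: y = e^(-3x)(4cos(4x) + 2sin(4x))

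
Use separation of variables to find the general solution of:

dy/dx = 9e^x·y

Separating variables and integrating:
ln|y| = 9e^x + C

General solution: y = Ce^(9e^x)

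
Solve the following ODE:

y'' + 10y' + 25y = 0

Characteristic equation: r² + 10r + 25 = 0
Factored: (r + 5)² = 0
Repeated root: r = -5
General solution: y = (C₁ + C₂x)e^(-5x)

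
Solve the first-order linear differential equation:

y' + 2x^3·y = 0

Using integrating factor method:

General solution: y = Ce^(-x^4/2)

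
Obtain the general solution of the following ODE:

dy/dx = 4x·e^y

Separating variables and integrating:
-e^(-y) = 2x² + C

General solution: y = -ln(C - 2x²)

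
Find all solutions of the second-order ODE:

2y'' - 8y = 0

Characteristic equation: 2r² - 8 = 0
Divide by 2: r² - 4 = 0
Roots: r = 2, -2 (distinct real)
General solution: y = C₁e^(2x) + C₂e^(-2x)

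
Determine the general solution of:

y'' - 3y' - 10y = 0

Characteristic equation: r² - 3r - 10 = 0
Roots: r = 5, -2 (distinct real)
General solution: y = C₁e^(5x) + C₂e^(-2x)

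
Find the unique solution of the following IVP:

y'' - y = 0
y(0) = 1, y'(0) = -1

General solution: y = C₁e^x + C₂e^(-x)
Applying ICs: C₁ = 0, C₂ = 1
Particular solution: y = e^(-x)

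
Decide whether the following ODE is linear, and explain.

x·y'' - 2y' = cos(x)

Linear (y and its derivatives appear to the first power only, no products of y terms)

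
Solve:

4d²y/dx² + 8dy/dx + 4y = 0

Characteristic equation: 4r² + 8r + 4 = 0
Divide by 4: r² + 2r + 1 = 0
Factored: (r + 1)² = 0
Repeated root: r = -1
General solution: y = (C₁ + C₂x)e^(-x)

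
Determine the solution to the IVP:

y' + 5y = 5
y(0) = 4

General solution: y = 1 + Ce^(-5x)
Applying y(0) = 4: C = 4 - 1 = 3
Particular solution: y = 1 + 3e^(-5x)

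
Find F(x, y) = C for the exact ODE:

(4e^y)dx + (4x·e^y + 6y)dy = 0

Verify exactness: ∂M/∂y = ∂N/∂x ✓
Find F(x,y) such that ∂F/∂x = M, ∂F/∂y = N
Solution: 4x·e^y + 3y² = C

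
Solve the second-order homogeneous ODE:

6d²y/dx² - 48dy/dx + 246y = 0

Characteristic equation: 6r² - 48r + 246 = 0
Divide by 6: r² - 8r + 41 = 0
Roots: r = 4 ± 5i (complex conjugates)
General solution: y = e^(4x)(C₁cos(5x) + C₂sin(5x))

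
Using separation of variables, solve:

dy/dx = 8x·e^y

Separating variables and integrating:
-e^(-y) = 4x² + C

General solution: y = -ln(C - 4x²)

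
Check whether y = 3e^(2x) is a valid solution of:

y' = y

Verification:
y = 3e^(2x)
y' = 6e^(2x)
But y = 3e^(2x)
y' ≠ y — the derivative does not match

No, it is not a solution.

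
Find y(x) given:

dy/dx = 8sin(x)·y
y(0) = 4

General solution: y = Ce^(-8cos(x))
Applying IC y(0) = 4:
Particular solution: y = 4e^(8(1-cos(x)))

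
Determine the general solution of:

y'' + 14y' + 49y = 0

Characteristic equation: r² + 14r + 49 = 0
Factored: (r + 7)² = 0
Repeated root: r = -7
General solution: y = (C₁ + C₂x)e^(-7x)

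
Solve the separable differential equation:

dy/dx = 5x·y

Separating variables and integrating:
ln|y| = 5x^2/2 + C

General solution: y = Ce^(5x^2/2)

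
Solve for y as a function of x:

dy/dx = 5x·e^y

Separating variables and integrating:
-e^(-y) = 5x²/2 + C

General solution: y = -ln(C - 5x²/2)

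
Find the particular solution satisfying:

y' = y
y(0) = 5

General solution: y = Ce^x
Applying IC y(0) = 5:
Particular solution: y = 5e^x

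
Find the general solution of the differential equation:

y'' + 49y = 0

Characteristic equation: r² + 49 = 0
Roots: r = ±7i (complex conjugates)
General solution: y = C₁cos(7x) + C₂sin(7x)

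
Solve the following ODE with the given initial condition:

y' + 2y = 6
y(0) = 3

General solution: y = 3 + Ce^(-2x)
Applying y(0) = 3: C = 3 - 3 = 0
Particular solution: y = 3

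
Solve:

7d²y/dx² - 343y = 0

Characteristic equation: 7r² - 343 = 0
Divide by 7: r² - 49 = 0
Roots: r = 7, -7 (distinct real)
General solution: y = C₁e^(7x) + C₂e^(-7x)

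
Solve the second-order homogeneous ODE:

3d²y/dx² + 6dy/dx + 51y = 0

Characteristic equation: 3r² + 6r + 51 = 0
Divide by 3: r² + 2r + 17 = 0
Roots: r = -1 ± 4i (complex conjugates)
General solution: y = e^(-x)(C₁cos(4x) + C₂sin(4x))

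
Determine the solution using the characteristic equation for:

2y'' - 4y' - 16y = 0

Characteristic equation: 2r² - 4r - 16 = 0
Divide by 2: r² - 2r - 8 = 0
Roots: r = 4, -2 (distinct real)
General solution: y = C₁e^(4x) + C₂e^(-2x)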